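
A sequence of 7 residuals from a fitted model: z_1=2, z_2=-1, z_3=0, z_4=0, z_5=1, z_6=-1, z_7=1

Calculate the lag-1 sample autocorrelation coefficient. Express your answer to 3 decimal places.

Mean z̄ = (2 − 1 + 0 + 0 + 1 − 1 + 1)/7 = 0.2857
Σ(z_t−z̄)(z_{t+1}−z̄) = (-2.2041) + (0.3673) + (0.0816) + (-0.2041) + (-0.9184) + (-0.9184) = -3.7959
Denominator Σ(z_t−z̄)² = 7.4286
r_1 = -3.7959 / 7.4286 = -0.511

-0.511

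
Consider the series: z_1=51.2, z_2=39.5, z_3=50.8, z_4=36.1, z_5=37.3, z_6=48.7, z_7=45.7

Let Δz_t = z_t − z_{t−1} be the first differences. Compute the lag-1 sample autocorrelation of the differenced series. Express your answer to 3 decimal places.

First differences Δz: -11.7, 11.3, -14.7, 1.2, 11.4, -3.0
Mean of differences = -0.9167
Numerator Σ(Δz_t−Δz̄)(Δz_{t+1}−Δz̄) = -328.8869
Denominator Σ(Δz_t−Δz̄)² = 616.0283
r_1(Δz) = -328.8869 / 616.0283 = -0.534

-0.534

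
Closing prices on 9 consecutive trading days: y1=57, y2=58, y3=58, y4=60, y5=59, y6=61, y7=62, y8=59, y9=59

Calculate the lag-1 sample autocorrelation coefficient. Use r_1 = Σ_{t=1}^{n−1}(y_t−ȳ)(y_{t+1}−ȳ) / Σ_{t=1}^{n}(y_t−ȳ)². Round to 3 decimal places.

0.361

Mean ȳ = (57 + 58 + 58 + 60 + 59 + 61 + 62 + 59 + 59)/9 = 59.2222
Numerator Σ_{t=1}^{8}(y_t−ȳ)(y_{t+1}−ȳ) = 7.0617
Denominator Σ(y_t−ȳ)² = 19.5556
r_1 = 7.0617 / 19.5556 = 0.361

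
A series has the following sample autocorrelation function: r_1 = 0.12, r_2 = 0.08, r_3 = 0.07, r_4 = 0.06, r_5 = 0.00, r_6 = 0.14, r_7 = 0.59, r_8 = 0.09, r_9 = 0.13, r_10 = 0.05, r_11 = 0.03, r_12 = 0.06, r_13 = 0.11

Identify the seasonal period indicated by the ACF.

7

The largest autocorrelation is r_7 = 0.59; the remaining lags stay at or below 0.14.
The dominant spike at lag 7 indicates a seasonal period of 7.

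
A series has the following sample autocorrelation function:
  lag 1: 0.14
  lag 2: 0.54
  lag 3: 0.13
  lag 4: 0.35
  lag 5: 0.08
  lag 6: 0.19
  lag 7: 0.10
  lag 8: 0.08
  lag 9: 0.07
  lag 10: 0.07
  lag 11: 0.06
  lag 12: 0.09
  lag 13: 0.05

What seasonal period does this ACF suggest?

2

The largest autocorrelation is r_2 = 0.54, with weaker echoes at lags 4 (0.35) and 6 (0.19); the remaining lags stay at or below 0.14.
The dominant spike at lag 2 indicates a seasonal period of 2.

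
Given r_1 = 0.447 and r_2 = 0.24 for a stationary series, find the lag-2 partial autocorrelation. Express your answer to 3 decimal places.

φ_{22} = (r_2 − r_1²) / (1 − r_1²)
r_1² = (0.447)² = 0.199809
Numerator = 0.24 − 0.1998 = 0.0402; denominator = 1 − 0.1998 = 0.8002
φ_{22} = 0.0402 / 0.8002 = 0.050

0.050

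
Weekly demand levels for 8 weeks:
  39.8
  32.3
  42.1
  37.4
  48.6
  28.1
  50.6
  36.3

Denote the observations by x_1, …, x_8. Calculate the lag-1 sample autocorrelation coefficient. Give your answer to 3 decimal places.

-0.760

Mean x̄ = (39.8 + 32.3 + 42.1 + 37.4 + 48.6 + 28.1 + 50.6 + 36.3)/8 = 39.4000
Deviations from mean: 0.4000, -7.1000, 2.7000, -2.0000, 9.2000, -11.3000, 11.2000, -3.1000
Numerator Σ_{t=1}^{7}(x_t−x̄)(x_{t+1}−x̄) = -311.0500
Denominator Σ(x_t−x̄)² = 409.2400
r_1 = -311.0500 / 409.2400 = -0.760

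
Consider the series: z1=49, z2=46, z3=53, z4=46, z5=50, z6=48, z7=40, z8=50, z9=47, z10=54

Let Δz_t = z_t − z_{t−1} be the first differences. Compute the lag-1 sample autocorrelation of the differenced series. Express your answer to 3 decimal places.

First differences Δz: -3, 7, -7, 4, -2, -8, 10, -3, 7
Mean of differences = 0.5556
Numerator Σ(Δz_t−Δz̄)(Δz_{t+1}−Δz̄) = -221.8642
Denominator Σ(Δz_t−Δz̄)² = 346.2222
r_1(Δz) = -221.8642 / 346.2222 = -0.641

-0.641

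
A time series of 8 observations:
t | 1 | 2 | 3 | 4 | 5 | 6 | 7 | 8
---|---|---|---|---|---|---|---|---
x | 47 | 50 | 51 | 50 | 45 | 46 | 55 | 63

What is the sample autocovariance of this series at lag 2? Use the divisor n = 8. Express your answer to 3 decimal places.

-9.941

Mean x̄ = (47 + 50 + 51 + 50 + 45 + 46 + 55 + 63)/8 = 50.8750
Σ_{t=1}^{6}(x_t−x̄)(x_{t+2}−x̄) = -79.5313
γ_2 = -79.5313 / 8 = -9.941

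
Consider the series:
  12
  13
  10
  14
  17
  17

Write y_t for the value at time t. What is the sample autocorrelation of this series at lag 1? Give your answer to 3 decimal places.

0.377

Mean ȳ = (12 + 13 + 10 + 14 + 17 + 17)/6 = 13.8333
Σ(y_t−ȳ)(y_{t+1}−ȳ) = (1.5278) + (3.1944) + (-0.6389) + (0.5278) + (10.0278) = 14.6389
Denominator Σ(y_t−ȳ)² = 38.8333
r_1 = 14.6389 / 38.8333 = 0.377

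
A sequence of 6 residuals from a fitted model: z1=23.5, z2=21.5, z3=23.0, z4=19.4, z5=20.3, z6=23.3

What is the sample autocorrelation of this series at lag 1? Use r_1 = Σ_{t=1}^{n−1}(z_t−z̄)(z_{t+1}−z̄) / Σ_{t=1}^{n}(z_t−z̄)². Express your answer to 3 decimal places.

Mean z̄ = (23.5 + 21.5 + 23.0 + 19.4 + 20.3 + 23.3)/6 = 21.8333
Deviations from mean: 1.6667, -0.3333, 1.1667, -2.4333, -1.5333, 1.4667
Numerator Σ_{t=1}^{5}(z_t−z̄)(z_{t+1}−z̄) = -2.3011
Denominator Σ(z_t−z̄)² = 14.6733
r_1 = -2.3011 / 14.6733 = -0.157

-0.157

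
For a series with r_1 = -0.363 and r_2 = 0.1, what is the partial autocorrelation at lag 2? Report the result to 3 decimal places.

-0.037

φ_{22} = (r_2 − r_1²) / (1 − r_1²)
r_1² = (-0.363)² = 0.131769
Numerator = 0.1 − 0.1318 = -0.0318; denominator = 1 − 0.1318 = 0.8682
φ_{22} = -0.0318 / 0.8682 = -0.037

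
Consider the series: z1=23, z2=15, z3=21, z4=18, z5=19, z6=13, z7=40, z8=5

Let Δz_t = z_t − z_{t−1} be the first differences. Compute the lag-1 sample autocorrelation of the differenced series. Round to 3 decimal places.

-0.547

First differences Δz: -8, 6, -3, 1, -6, 27, -35
Mean of differences = -2.5714
Numerator Σ(Δz_t−Δz̄)(Δz_{t+1}−Δz̄) = -1124.3265
Denominator Σ(Δz_t−Δz̄)² = 2053.7143
r_1(Δz) = -1124.3265 / 2053.7143 = -0.547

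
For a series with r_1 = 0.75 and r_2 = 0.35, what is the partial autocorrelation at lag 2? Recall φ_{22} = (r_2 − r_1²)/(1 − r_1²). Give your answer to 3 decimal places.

φ_{22} = (r_2 − r_1²) / (1 − r_1²)
r_1² = (0.75)² = 0.5625
Numerator = 0.35 − 0.5625 = -0.2125; denominator = 1 − 0.5625 = 0.4375
φ_{22} = -0.2125 / 0.4375 = -0.486

-0.486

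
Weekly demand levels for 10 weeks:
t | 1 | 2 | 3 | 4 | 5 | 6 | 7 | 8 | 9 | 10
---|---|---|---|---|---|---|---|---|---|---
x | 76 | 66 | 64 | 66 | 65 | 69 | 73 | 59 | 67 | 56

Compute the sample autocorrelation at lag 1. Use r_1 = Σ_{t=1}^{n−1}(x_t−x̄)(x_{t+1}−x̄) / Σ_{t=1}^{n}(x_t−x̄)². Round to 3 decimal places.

-0.154

Mean x̄ = (76 + 66 + 64 + 66 + 65 + 69 + 73 + 59 + 67 + 56)/10 = 66.1000
Numerator Σ_{t=1}^{9}(x_t−x̄)(x_{t+1}−x̄) = -48.1100
Denominator Σ(x_t−x̄)² = 312.9000
r_1 = -48.1100 / 312.9000 = -0.154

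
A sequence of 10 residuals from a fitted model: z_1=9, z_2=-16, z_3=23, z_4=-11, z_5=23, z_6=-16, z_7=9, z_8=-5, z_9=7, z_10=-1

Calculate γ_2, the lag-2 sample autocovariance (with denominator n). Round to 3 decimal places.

138.272

Mean z̄ = (9 − 16 + 23 − 11 + 23 − 16 + 9 − 5 + 7 − 1)/10 = 2.2000
Σ_{t=1}^{8}(z_t−z̄)(z_{t+2}−z̄) = 1382.7200
γ_2 = 1382.7200 / 10 = 138.272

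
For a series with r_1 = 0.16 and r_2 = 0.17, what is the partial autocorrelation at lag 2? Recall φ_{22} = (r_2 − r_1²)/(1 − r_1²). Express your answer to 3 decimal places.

0.148

φ_{22} = (r_2 − r_1²) / (1 − r_1²)
r_1² = (0.16)² = 0.0256
Numerator = 0.17 − 0.0256 = 0.1444; denominator = 1 − 0.0256 = 0.9744
φ_{22} = 0.1444 / 0.9744 = 0.148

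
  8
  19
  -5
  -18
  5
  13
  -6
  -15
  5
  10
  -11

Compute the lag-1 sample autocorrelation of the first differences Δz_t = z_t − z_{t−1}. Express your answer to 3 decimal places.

First differences Δz: 11, -24, -13, 23, 8, -19, -9, 20, 5, -21
Mean of differences = -1.9000
Numerator Σ(Δz_t−Δz̄)(Δz_{t+1}−Δz̄) = -253.7100
Denominator Σ(Δz_t−Δz̄)² = 2730.9000
r_1(Δz) = -253.7100 / 2730.9000 = -0.093

-0.093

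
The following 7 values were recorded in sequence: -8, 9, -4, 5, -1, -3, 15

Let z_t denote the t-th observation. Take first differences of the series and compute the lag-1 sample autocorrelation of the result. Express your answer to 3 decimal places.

First differences Δz: 17, -13, 9, -6, -2, 18
Mean of differences = 3.8333
Numerator Σ(Δz_t−Δz̄)(Δz_{t+1}−Δz̄) = -384.6944
Denominator Σ(Δz_t−Δz̄)² = 814.8333
r_1(Δz) = -384.6944 / 814.8333 = -0.472

-0.472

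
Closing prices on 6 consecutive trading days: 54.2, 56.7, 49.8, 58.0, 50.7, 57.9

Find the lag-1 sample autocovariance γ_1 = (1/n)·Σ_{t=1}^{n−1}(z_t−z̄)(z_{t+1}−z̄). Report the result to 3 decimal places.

Mean z̄ = (54.2 + 56.7 + 49.8 + 58.0 + 50.7 + 57.9)/6 = 54.5500
Deviations: -0.3500, 2.1500, -4.7500, 3.4500, -3.8500, 3.3500
Σ_{t=1}^{5}(z_t−z̄)(z_{t+1}−z̄) = -53.5325
γ_1 = -53.5325 / 6 = -8.922

-8.922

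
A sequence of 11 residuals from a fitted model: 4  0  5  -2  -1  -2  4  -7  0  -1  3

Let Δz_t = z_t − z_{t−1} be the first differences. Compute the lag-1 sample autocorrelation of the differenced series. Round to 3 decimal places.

First differences Δz: -4, 5, -7, 1, -1, 6, -11, 7, -1, 4
Mean of differences = -0.1000
Numerator Σ(Δz_t−Δz̄)(Δz_{t+1}−Δz̄) = -223.1100
Denominator Σ(Δz_t−Δz̄)² = 314.9000
r_1(Δz) = -223.1100 / 314.9000 = -0.709

-0.709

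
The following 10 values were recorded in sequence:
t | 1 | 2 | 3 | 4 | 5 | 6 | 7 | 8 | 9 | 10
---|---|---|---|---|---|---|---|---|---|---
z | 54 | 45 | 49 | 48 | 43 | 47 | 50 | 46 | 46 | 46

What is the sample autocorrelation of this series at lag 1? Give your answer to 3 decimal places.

Mean z̄ = (54 + 45 + 49 + 48 + 43 + 47 + 50 + 46 + 46 + 46)/10 = 47.4000
Numerator Σ_{t=1}^{9}(z_t−z̄)(z_{t+1}−z̄) = -20.3600
Denominator Σ(z_t−z̄)² = 84.4000
r_1 = -20.3600 / 84.4000 = -0.241

-0.241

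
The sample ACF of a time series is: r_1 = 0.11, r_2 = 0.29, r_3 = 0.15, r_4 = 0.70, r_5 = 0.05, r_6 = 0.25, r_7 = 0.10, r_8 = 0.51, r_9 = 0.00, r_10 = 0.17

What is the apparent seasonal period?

The largest autocorrelation is r_4 = 0.70, with a weaker echo at lag 8 (0.51); the remaining lags stay at or below 0.29.
The dominant spike at lag 4 indicates a seasonal period of 4.

4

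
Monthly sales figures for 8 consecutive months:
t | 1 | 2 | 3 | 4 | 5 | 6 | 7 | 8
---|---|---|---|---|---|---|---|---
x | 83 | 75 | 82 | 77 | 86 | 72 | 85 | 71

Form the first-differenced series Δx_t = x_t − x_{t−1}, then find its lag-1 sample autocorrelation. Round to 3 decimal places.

First differences Δx: -8, 7, -5, 9, -14, 13, -14
Mean of differences = -1.7143
Numerator Σ(Δx_t−Δx̄)(Δx_{t+1}−Δx̄) = -611.7959
Denominator Σ(Δx_t−Δx̄)² = 759.4286
r_1(Δx) = -611.7959 / 759.4286 = -0.806

-0.806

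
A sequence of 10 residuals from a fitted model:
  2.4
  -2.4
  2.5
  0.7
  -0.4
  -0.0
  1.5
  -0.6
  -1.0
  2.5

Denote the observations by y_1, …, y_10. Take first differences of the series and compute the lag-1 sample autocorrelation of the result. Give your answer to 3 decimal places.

-0.480

First differences Δy: -4.8, 4.9, -1.8, -1.1, 0.4, 1.5, -2.1, -0.4, 3.5
Mean of differences = 0.0111
Numerator Σ(Δy_t−Δȳ)(Δy_{t+1}−Δȳ) = -33.9257
Denominator Σ(Δy_t−Δȳ)² = 70.7289
r_1(Δy) = -33.9257 / 70.7289 = -0.480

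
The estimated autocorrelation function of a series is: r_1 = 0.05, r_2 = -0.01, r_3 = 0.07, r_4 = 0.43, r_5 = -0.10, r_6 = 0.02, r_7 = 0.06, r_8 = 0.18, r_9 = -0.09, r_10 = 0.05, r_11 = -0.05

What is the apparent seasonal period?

4

The largest autocorrelation is r_4 = 0.43, with a weaker echo at lag 8 (0.18); the remaining lags stay at or below 0.07.
The dominant spike at lag 4 indicates a seasonal period of 4.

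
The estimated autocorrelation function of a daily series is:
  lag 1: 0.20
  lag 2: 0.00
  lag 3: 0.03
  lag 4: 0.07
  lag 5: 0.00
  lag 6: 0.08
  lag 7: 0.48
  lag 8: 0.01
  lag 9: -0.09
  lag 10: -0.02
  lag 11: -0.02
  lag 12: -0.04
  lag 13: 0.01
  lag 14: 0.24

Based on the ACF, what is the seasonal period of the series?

7

The largest autocorrelation is r_7 = 0.48, with a weaker echo at lag 14 (0.24); the remaining lags stay at or below 0.20. The elevated value at lag 1 (0.20), dropping to 0.00 at lag 2, reflects decaying short-term dependence rather than seasonality.
The dominant spike at lag 7 indicates a seasonal period of 7.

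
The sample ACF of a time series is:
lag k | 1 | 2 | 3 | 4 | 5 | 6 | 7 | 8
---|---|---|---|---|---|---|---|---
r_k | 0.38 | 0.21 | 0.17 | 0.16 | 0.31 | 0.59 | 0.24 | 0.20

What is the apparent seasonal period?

6

The largest autocorrelation is r_6 = 0.59; the remaining lags stay at or below 0.38. The elevated value at lag 1 (0.38), dropping to 0.21 at lag 2, reflects decaying short-term dependence rather than seasonality.
The dominant spike at lag 6 indicates a seasonal period of 6.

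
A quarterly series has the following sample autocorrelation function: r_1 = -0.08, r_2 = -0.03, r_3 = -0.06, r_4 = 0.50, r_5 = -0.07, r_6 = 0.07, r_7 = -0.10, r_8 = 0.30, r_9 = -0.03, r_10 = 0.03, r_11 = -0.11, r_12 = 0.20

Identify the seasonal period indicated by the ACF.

4

The largest autocorrelation is r_4 = 0.50, with weaker echoes at lags 8 (0.30) and 12 (0.20); the remaining lags stay at or below 0.07.
The dominant spike at lag 4 indicates a seasonal period of 4.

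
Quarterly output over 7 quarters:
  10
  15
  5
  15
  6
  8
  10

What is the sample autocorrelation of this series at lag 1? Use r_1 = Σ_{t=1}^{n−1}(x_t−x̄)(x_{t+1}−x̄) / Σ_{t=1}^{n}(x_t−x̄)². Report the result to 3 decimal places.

Mean x̄ = (10 + 15 + 5 + 15 + 6 + 8 + 10)/7 = 9.8571
Deviations from mean: 0.1429, 5.1429, -4.8571, 5.1429, -3.8571, -1.8571, 0.1429
Σ(x_t−x̄)(x_{t+1}−x̄) = (0.7347) + (-24.9796) + (-24.9796) + (-19.8367) + (7.1633) + (-0.2653) = -62.1633
Denominator Σ(x_t−x̄)² = 94.8571
r_1 = -62.1633 / 94.8571 = -0.655

-0.655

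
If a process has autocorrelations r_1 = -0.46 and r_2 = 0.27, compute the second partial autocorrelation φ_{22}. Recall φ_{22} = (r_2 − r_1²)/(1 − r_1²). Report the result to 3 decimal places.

0.074

φ_{22} = (r_2 − r_1²) / (1 − r_1²)
r_1² = (-0.46)² = 0.2116
Numerator = 0.27 − 0.2116 = 0.0584; denominator = 1 − 0.2116 = 0.7884
φ_{22} = 0.0584 / 0.7884 = 0.074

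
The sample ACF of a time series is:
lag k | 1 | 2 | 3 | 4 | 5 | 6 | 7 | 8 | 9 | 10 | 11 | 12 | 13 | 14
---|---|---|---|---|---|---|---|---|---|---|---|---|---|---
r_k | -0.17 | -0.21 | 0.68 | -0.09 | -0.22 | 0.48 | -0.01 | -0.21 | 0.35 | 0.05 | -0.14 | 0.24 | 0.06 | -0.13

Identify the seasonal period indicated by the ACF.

The largest autocorrelation is r_3 = 0.68, with weaker echoes at lags 6 (0.48), 9 (0.35) and 12 (0.24); the remaining lags stay at or below 0.06.
The dominant spike at lag 3 indicates a seasonal period of 3.

3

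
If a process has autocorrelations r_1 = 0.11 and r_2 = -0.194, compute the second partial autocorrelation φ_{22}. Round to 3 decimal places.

-0.209

φ_{22} = (r_2 − r_1²) / (1 − r_1²)
r_1² = (0.11)² = 0.0121
Numerator = -0.194 − 0.0121 = -0.2061; denominator = 1 − 0.0121 = 0.9879
φ_{22} = -0.2061 / 0.9879 = -0.209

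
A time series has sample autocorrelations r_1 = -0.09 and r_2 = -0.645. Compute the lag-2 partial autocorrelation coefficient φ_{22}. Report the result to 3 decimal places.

-0.658

φ_{22} = (r_2 − r_1²) / (1 − r_1²)
r_1² = (-0.09)² = 0.0081
Numerator = -0.645 − 0.0081 = -0.6531; denominator = 1 − 0.0081 = 0.9919
φ_{22} = -0.6531 / 0.9919 = -0.658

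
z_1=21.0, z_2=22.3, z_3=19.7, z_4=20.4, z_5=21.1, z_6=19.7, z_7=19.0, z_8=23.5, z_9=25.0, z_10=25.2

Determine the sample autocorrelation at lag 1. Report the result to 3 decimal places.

Mean z̄ = (21.0 + 22.3 + 19.7 + 20.4 + 21.1 + 19.7 + 19.0 + 23.5 + 25.0 + 25.2)/10 = 21.6900
Numerator Σ_{t=1}^{9}(z_t−z̄)(z_{t+1}−z̄) = 20.9609
Denominator Σ(z_t−z̄)² = 44.5690
r_1 = 20.9609 / 44.5690 = 0.470

0.470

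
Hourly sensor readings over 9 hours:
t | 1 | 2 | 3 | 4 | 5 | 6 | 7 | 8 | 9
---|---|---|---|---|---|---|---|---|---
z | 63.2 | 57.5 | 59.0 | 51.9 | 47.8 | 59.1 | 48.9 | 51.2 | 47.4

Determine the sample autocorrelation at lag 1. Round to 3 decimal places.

Mean z̄ = (63.2 + 57.5 + 59.0 + 51.9 + 47.8 + 59.1 + 48.9 + 51.2 + 47.4)/9 = 54.0000
Numerator Σ_{t=1}^{8}(z_t−z̄)(z_{t+1}−z̄) = 27.3500
Denominator Σ(z_t−z̄)² = 268.1600
r_1 = 27.3500 / 268.1600 = 0.102

0.102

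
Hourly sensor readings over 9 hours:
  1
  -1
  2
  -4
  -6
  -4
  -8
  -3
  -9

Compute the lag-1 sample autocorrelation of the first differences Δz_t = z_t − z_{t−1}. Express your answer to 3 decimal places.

-0.642

First differences Δz: -2, 3, -6, -2, 2, -4, 5, -6
Mean of differences = -1.2500
Numerator Σ(Δz_t−Δz̄)(Δz_{t+1}−Δz̄) = -78.0625
Denominator Σ(Δz_t−Δz̄)² = 121.5000
r_1(Δz) = -78.0625 / 121.5000 = -0.642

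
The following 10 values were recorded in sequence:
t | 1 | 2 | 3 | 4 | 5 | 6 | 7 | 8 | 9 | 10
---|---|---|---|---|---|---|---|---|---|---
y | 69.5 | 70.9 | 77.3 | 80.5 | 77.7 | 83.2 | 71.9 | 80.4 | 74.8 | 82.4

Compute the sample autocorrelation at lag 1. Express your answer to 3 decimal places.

-0.076

Mean ȳ = (69.5 + 70.9 + 77.3 + 80.5 + 77.7 + 83.2 + 71.9 + 80.4 + 74.8 + 82.4)/10 = 76.8600
Numerator Σ_{t=1}^{9}(y_t−ȳ)(y_{t+1}−ȳ) = -16.4816
Denominator Σ(y_t−ȳ)² = 216.1040
r_1 = -16.4816 / 216.1040 = -0.076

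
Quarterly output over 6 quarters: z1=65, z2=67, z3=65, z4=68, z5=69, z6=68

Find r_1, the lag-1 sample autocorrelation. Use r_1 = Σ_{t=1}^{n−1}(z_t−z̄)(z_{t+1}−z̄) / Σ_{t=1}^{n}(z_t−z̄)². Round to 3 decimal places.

0.143

Mean z̄ = (65 + 67 + 65 + 68 + 69 + 68)/6 = 67.0000
Σ(z_t−z̄)(z_{t+1}−z̄) = (0.0000) + (0.0000) + (-2.0000) + (2.0000) + (2.0000) = 2.0000
Denominator Σ(z_t−z̄)² = 14.0000
r_1 = 2.0000 / 14.0000 = 0.143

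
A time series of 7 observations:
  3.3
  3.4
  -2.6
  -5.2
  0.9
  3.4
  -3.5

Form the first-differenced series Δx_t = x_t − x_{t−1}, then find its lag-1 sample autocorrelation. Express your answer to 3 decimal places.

-0.033

First differences Δx: 0.1, -6.0, -2.6, 6.1, 2.5, -6.9
Mean of differences = -1.1333
Numerator Σ(Δx_t−Δx̄)(Δx_{t+1}−Δx̄) = -4.1444
Denominator Σ(Δx_t−Δx̄)² = 126.1333
r_1(Δx) = -4.1444 / 126.1333 = -0.033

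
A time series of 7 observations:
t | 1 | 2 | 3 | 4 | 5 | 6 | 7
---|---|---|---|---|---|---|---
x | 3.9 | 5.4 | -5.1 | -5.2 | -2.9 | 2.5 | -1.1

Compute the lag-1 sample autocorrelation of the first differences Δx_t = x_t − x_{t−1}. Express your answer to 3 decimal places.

First differences Δx: 1.5, -10.5, -0.1, 2.3, 5.4, -3.6
Mean of differences = -0.8333
Numerator Σ(Δx_t−Δx̄)(Δx_{t+1}−Δx̄) = -25.0611
Denominator Σ(Δx_t−Δx̄)² = 155.7533
r_1(Δx) = -25.0611 / 155.7533 = -0.161

-0.161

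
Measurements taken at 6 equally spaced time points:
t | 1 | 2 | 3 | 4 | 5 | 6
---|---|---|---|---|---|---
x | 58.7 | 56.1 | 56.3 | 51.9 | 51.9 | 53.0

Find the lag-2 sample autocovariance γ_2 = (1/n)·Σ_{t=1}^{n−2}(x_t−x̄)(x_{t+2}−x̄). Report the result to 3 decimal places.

0.449

Mean x̄ = (58.7 + 56.1 + 56.3 + 51.9 + 51.9 + 53.0)/6 = 54.6500
Deviations: 4.0500, 1.4500, 1.6500, -2.7500, -2.7500, -1.6500
Σ_{t=1}^{4}(x_t−x̄)(x_{t+2}−x̄) = 2.6950
γ_2 = 2.6950 / 6 = 0.449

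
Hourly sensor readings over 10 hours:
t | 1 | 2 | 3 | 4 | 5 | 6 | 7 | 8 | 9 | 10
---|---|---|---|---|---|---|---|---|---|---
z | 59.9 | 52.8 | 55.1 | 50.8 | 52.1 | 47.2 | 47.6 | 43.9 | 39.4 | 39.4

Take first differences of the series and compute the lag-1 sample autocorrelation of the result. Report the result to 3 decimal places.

First differences Δz: -7.1, 2.3, -4.3, 1.3, -4.9, 0.4, -3.7, -4.5, 0.0
Mean of differences = -2.2778
Numerator Σ(Δz_t−Δz̄)(Δz_{t+1}−Δz̄) = -60.6805
Denominator Σ(Δz_t−Δz̄)² = 87.2956
r_1(Δz) = -60.6805 / 87.2956 = -0.695

-0.695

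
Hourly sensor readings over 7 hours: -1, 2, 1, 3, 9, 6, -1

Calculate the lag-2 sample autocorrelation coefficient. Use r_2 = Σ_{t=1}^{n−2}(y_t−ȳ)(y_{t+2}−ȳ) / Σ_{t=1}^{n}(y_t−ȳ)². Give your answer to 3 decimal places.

Mean ȳ = (-1 + 2 + 1 + 3 + 9 + 6 − 1)/7 = 2.7143
Deviations from mean: -3.7143, -0.7143, -1.7143, 0.2857, 6.2857, 3.2857, -3.7143
Numerator Σ_{t=1}^{5}(y_t−ȳ)(y_{t+2}−ȳ) = -27.0204
Denominator Σ(y_t−ȳ)² = 81.4286
r_2 = -27.0204 / 81.4286 = -0.332

-0.332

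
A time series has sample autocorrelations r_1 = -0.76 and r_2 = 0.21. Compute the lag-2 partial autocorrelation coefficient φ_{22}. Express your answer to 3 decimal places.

φ_{22} = (r_2 − r_1²) / (1 − r_1²)
r_1² = (-0.76)² = 0.5776
Numerator = 0.21 − 0.5776 = -0.3676; denominator = 1 − 0.5776 = 0.4224
φ_{22} = -0.3676 / 0.4224 = -0.870

-0.870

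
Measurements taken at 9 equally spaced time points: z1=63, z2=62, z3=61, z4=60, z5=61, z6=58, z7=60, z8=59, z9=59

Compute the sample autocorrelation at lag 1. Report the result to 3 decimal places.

Mean z̄ = (63 + 62 + 61 + 60 + 61 + 58 + 60 + 59 + 59)/9 = 60.3333
Numerator Σ_{t=1}^{8}(z_t−z̄)(z_{t+1}−z̄) = 6.5556
Denominator Σ(z_t−z̄)² = 20.0000
r_1 = 6.5556 / 20.0000 = 0.328

0.328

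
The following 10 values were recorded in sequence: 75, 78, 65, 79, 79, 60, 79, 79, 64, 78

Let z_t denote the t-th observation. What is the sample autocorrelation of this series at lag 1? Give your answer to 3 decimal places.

-0.513

Mean z̄ = (75 + 78 + 65 + 79 + 79 + 60 + 79 + 79 + 64 + 78)/10 = 73.6000
Numerator Σ_{t=1}^{9}(z_t−z̄)(z_{t+1}−z̄) = -260.7600
Denominator Σ(z_t−z̄)² = 508.4000
r_1 = -260.7600 / 508.4000 = -0.513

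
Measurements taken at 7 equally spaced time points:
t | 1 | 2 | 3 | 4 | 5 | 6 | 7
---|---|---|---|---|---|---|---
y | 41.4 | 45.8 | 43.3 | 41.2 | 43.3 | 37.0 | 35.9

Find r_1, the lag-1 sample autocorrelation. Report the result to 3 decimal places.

0.322

Mean ȳ = (41.4 + 45.8 + 43.3 + 41.2 + 43.3 + 37.0 + 35.9)/7 = 41.1286
Deviations from mean: 0.2714, 4.6714, 2.1714, 0.0714, 2.1714, -4.1286, -5.2286
Numerator Σ_{t=1}^{6}(y_t−ȳ)(y_{t+1}−ȳ) = 24.3435
Denominator Σ(y_t−ȳ)² = 75.7143
r_1 = 24.3435 / 75.7143 = 0.322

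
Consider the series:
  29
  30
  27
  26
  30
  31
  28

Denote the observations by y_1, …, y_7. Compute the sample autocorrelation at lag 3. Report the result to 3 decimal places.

Mean ȳ = (29 + 30 + 27 + 26 + 30 + 31 + 28)/7 = 28.7143
Σ(y_t−ȳ)(y_{t+3}−ȳ) = (-0.7755) + (1.6531) + (-3.9184) + (1.9388) = -1.1020
Denominator Σ(y_t−ȳ)² = 19.4286
r_3 = -1.1020 / 19.4286 = -0.057

-0.057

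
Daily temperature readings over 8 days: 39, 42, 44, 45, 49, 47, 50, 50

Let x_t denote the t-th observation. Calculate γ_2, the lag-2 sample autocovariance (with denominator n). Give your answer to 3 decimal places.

Mean x̄ = (39 + 42 + 44 + 45 + 49 + 47 + 50 + 50)/8 = 45.7500
Deviations: -6.7500, -3.7500, -1.7500, -0.7500, 3.2500, 1.2500, 4.2500, 4.2500
Σ_{t=1}^{6}(x_t−x̄)(x_{t+2}−x̄) = 27.1250
γ_2 = 27.1250 / 8 = 3.391

3.391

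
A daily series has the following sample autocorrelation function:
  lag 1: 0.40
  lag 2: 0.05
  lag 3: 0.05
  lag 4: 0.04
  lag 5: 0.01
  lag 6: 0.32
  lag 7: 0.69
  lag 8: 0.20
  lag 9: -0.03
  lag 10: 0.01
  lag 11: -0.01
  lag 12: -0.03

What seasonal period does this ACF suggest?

7

The largest autocorrelation is r_7 = 0.69; the remaining lags stay at or below 0.40. The elevated value at lag 1 (0.40), dropping to 0.05 at lag 2, reflects decaying short-term dependence rather than seasonality.
The dominant spike at lag 7 indicates a seasonal period of 7.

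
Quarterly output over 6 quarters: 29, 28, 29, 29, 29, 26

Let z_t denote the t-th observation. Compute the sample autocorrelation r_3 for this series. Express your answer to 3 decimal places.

Mean z̄ = (29 + 28 + 29 + 29 + 29 + 26)/6 = 28.3333
Deviations from mean: 0.6667, -0.3333, 0.6667, 0.6667, 0.6667, -2.3333
Σ(z_t−z̄)(z_{t+3}−z̄) = (0.4444) + (-0.2222) + (-1.5556) = -1.3333
Denominator Σ(z_t−z̄)² = 7.3333
r_3 = -1.3333 / 7.3333 = -0.182

-0.182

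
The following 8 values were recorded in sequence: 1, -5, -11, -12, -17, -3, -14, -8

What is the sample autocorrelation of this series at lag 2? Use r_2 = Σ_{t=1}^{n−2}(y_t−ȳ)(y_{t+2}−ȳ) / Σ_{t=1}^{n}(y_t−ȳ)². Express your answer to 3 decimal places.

0.056

Mean ȳ = (1 − 5 − 11 − 12 − 17 − 3 − 14 − 8)/8 = -8.6250
Deviations from mean: 9.6250, 3.6250, -2.3750, -3.3750, -8.3750, 5.6250, -5.3750, 0.6250
Σ(y_t−ȳ)(y_{t+2}−ȳ) = (-22.8594) + (-12.2344) + (19.8906) + (-18.9844) + (45.0156) + (3.5156) = 14.3438
Denominator Σ(y_t−ȳ)² = 253.8750
r_2 = 14.3438 / 253.8750 = 0.056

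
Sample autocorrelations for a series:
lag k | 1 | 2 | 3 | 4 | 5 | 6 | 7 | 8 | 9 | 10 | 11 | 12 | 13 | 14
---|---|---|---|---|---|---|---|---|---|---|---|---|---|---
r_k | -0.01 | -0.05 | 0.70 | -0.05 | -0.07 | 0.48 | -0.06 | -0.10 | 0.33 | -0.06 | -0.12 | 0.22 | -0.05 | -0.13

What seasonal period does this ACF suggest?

The largest autocorrelation is r_3 = 0.70, with weaker echoes at lags 6 (0.48), 9 (0.33) and 12 (0.22); the remaining lags stay at or below -0.01.
The dominant spike at lag 3 indicates a seasonal period of 3.

3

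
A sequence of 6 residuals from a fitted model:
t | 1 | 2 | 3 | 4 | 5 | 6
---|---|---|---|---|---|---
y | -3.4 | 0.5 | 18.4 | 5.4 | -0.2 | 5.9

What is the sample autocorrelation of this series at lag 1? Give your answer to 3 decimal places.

Mean ȳ = (-3.4 + 0.5 + 18.4 + 5.4 − 0.2 + 5.9)/6 = 4.4333
Deviations from mean: -7.8333, -3.9333, 13.9667, 0.9667, -4.6333, 1.4667
Σ(y_t−ȳ)(y_{t+1}−ȳ) = (30.8111) + (-54.9356) + (13.5011) + (-4.4789) + (-6.7956) = -21.8978
Denominator Σ(y_t−ȳ)² = 296.4533
r_1 = -21.8978 / 296.4533 = -0.074

-0.074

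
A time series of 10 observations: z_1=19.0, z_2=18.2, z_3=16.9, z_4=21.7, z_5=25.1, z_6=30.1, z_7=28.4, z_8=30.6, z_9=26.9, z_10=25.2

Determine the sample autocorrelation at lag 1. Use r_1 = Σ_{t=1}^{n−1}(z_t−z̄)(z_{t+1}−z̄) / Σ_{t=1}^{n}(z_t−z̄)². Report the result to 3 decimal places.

Mean z̄ = (19.0 + 18.2 + 16.9 + 21.7 + 25.1 + 30.1 + 28.4 + 30.6 + 26.9 + 25.2)/10 = 24.2100
Numerator Σ_{t=1}^{9}(z_t−z̄)(z_{t+1}−z̄) = 167.9069
Denominator Σ(z_t−z̄)² = 225.0890
r_1 = 167.9069 / 225.0890 = 0.746

0.746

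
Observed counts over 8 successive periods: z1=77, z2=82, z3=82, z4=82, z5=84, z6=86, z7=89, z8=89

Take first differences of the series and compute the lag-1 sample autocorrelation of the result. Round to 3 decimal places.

First differences Δz: 5, 0, 0, 2, 2, 3, 0
Mean of differences = 1.7143
Numerator Σ(Δz_t−Δz̄)(Δz_{t+1}−Δz̄) = -4.9388
Denominator Σ(Δz_t−Δz̄)² = 21.4286
r_1(Δz) = -4.9388 / 21.4286 = -0.230

-0.230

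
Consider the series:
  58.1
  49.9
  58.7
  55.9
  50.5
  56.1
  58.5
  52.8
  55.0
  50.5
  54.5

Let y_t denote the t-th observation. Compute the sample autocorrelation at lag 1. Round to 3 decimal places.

Mean ȳ = (58.1 + 49.9 + 58.7 + 55.9 + 50.5 + 56.1 + 58.5 + 52.8 + 55.0 + 50.5 + 54.5)/11 = 54.5909
Numerator Σ_{t=1}^{10}(y_t−ȳ)(y_{t+1}−ȳ) = -45.0219
Denominator Σ(y_t−ȳ)² = 107.3291
r_1 = -45.0219 / 107.3291 = -0.419

-0.419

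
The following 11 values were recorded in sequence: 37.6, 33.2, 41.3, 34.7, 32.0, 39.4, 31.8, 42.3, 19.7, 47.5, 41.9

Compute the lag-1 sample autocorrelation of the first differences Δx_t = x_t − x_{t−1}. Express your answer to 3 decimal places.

-0.751

First differences Δx: -4.4, 8.1, -6.6, -2.7, 7.4, -7.6, 10.5, -22.6, 27.8, -5.6
Mean of differences = 0.4300
Numerator Σ(Δx_t−Δx̄)(Δx_{t+1}−Δx̄) = -1254.8939
Denominator Σ(Δx_t−Δx̄)² = 1671.7010
r_1(Δx) = -1254.8939 / 1671.7010 = -0.751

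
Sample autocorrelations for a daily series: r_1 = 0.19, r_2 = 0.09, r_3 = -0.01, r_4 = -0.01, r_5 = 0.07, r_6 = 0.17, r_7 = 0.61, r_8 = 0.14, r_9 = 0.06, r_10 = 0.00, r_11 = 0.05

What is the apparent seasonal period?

The largest autocorrelation is r_7 = 0.61; the remaining lags stay at or below 0.19.
The dominant spike at lag 7 indicates a seasonal period of 7.

7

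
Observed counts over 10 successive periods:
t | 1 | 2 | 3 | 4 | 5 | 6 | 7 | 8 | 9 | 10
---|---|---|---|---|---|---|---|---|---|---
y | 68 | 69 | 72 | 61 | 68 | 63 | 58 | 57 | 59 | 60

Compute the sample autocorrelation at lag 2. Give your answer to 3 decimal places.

0.354

Mean ȳ = (68 + 69 + 72 + 61 + 68 + 63 + 58 + 57 + 59 + 60)/10 = 63.5000
Numerator Σ_{t=1}^{8}(y_t−ȳ)(y_{t+2}−ȳ) = 90.0000
Denominator Σ(y_t−ȳ)² = 254.5000
r_2 = 90.0000 / 254.5000 = 0.354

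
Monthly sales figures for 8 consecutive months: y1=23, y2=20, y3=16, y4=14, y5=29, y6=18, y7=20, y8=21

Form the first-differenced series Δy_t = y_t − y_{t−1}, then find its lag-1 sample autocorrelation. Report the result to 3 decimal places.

First differences Δy: -3, -4, -2, 15, -11, 2, 1
Mean of differences = -0.2857
Numerator Σ(Δy_t−Δȳ)(Δy_{t+1}−Δȳ) = -195.0816
Denominator Σ(Δy_t−Δȳ)² = 379.4286
r_1(Δy) = -195.0816 / 379.4286 = -0.514

-0.514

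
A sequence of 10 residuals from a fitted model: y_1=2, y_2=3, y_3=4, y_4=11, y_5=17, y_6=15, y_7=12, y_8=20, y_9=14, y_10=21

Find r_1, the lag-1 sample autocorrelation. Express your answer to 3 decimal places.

Mean ȳ = (2 + 3 + 4 + 11 + 17 + 15 + 12 + 20 + 14 + 21)/10 = 11.9000
Numerator Σ_{t=1}^{9}(y_t−ȳ)(y_{t+1}−ȳ) = 213.9900
Denominator Σ(y_t−ȳ)² = 428.9000
r_1 = 213.9900 / 428.9000 = 0.499

0.499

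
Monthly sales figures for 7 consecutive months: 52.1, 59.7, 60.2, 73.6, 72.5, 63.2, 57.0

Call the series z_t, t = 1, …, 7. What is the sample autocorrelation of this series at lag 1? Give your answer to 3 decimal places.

0.326

Mean z̄ = (52.1 + 59.7 + 60.2 + 73.6 + 72.5 + 63.2 + 57.0)/7 = 62.6143
Deviations from mean: -10.5143, -2.9143, -2.4143, 10.9857, 9.8857, 0.5857, -5.6143
Σ(z_t−z̄)(z_{t+1}−z̄) = (30.6416) + (7.0359) + (-26.5227) + (108.6016) + (5.7902) + (-3.2884) = 122.2584
Denominator Σ(z_t−z̄)² = 375.1486
r_1 = 122.2584 / 375.1486 = 0.326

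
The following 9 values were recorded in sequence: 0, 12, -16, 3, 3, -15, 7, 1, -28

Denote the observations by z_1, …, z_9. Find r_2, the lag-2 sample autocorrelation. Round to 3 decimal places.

-0.251

Mean z̄ = (0 + 12 − 16 + 3 + 3 − 15 + 7 + 1 − 28)/9 = -3.6667
Numerator Σ_{t=1}^{7}(z_t−z̄)(z_{t+2}−z̄) = -339.8889
Denominator Σ(z_t−z̄)² = 1356.0000
r_2 = -339.8889 / 1356.0000 = -0.251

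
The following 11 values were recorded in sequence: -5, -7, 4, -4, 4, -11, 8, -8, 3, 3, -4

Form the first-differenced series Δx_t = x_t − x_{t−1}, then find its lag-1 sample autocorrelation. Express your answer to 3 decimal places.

First differences Δx: -2, 11, -8, 8, -15, 19, -16, 11, 0, -7
Mean of differences = 0.1000
Numerator Σ(Δx_t−Δx̄)(Δx_{t+1}−Δx̄) = -1060.0100
Denominator Σ(Δx_t−Δx̄)² = 1264.9000
r_1(Δx) = -1060.0100 / 1264.9000 = -0.838

-0.838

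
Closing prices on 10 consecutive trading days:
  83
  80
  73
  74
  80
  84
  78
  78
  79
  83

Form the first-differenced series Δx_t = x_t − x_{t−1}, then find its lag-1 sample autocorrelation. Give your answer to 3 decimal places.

First differences Δx: -3, -7, 1, 6, 4, -6, 0, 1, 4
Mean of differences = 0.0000
Numerator Σ(Δx_t−Δx̄)(Δx_{t+1}−Δx̄) = 24.0000
Denominator Σ(Δx_t−Δx̄)² = 164.0000
r_1(Δx) = 24.0000 / 164.0000 = 0.146

0.146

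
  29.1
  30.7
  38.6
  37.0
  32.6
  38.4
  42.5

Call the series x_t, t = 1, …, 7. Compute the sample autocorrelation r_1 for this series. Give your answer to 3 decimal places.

Mean x̄ = (29.1 + 30.7 + 38.6 + 37.0 + 32.6 + 38.4 + 42.5)/7 = 35.5571
Deviations from mean: -6.4571, -4.8571, 3.0429, 1.4429, -2.9571, 2.8429, 6.9429
Σ(x_t−x̄)(x_{t+1}−x̄) = (31.3633) + (-14.7796) + (4.3904) + (-4.2667) + (-8.4067) + (19.7376) = 28.0382
Denominator Σ(x_t−x̄)² = 141.6571
r_1 = 28.0382 / 141.6571 = 0.198

0.198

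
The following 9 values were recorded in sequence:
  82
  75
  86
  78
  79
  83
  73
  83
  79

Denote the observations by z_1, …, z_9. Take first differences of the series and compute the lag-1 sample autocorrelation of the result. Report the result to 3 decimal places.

First differences Δz: -7, 11, -8, 1, 4, -10, 10, -4
Mean of differences = -0.3750
Numerator Σ(Δz_t−Δz̄)(Δz_{t+1}−Δz̄) = -346.1406
Denominator Σ(Δz_t−Δz̄)² = 465.8750
r_1(Δz) = -346.1406 / 465.8750 = -0.743

-0.743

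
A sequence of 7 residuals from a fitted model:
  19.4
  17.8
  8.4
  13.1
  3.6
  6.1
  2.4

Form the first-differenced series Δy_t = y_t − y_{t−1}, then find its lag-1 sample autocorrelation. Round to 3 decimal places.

-0.845

First differences Δy: -1.6, -9.4, 4.7, -9.5, 2.5, -3.7
Mean of differences = -2.8333
Numerator Σ(Δy_t−Δȳ)(Δy_{t+1}−Δȳ) = -147.9678
Denominator Σ(Δy_t−Δȳ)² = 175.0333
r_1(Δy) = -147.9678 / 175.0333 = -0.845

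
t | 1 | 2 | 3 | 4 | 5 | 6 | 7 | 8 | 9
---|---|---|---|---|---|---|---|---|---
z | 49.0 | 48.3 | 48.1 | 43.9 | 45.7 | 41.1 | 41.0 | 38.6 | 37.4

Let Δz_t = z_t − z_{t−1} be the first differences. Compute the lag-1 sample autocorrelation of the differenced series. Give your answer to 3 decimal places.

-0.833

First differences Δz: -0.7, -0.2, -4.2, 1.8, -4.6, -0.1, -2.4, -1.2
Mean of differences = -1.4500
Numerator Σ(Δz_t−Δz̄)(Δz_{t+1}−Δz̄) = -27.4475
Denominator Σ(Δz_t−Δz̄)² = 32.9600
r_1(Δz) = -27.4475 / 32.9600 = -0.833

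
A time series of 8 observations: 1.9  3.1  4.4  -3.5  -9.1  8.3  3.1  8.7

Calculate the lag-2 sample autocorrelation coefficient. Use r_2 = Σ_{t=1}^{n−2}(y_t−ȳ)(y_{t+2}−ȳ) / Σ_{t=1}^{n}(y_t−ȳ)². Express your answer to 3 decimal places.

Mean ȳ = (1.9 + 3.1 + 4.4 − 3.5 − 9.1 + 8.3 + 3.1 + 8.7)/8 = 2.1125
Σ(y_t−ȳ)(y_{t+2}−ȳ) = (-0.4861) + (-5.5423) + (-25.6486) + (-34.7273) + (-11.0723) + (40.7602) = -36.7166
Denominator Σ(y_t−ȳ)² = 246.1288
r_2 = -36.7166 / 246.1288 = -0.149

-0.149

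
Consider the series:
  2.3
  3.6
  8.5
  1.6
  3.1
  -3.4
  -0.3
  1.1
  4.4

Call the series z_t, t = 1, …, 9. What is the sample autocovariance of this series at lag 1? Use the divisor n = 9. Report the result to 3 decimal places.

Mean z̄ = (2.3 + 3.6 + 8.5 + 1.6 + 3.1 − 3.4 − 0.3 + 1.1 + 4.4)/9 = 2.3222
Σ_{t=1}^{8}(z_t−z̄)(z_{t+1}−z̄) = 14.0617
γ_1 = 14.0617 / 9 = 1.562

1.562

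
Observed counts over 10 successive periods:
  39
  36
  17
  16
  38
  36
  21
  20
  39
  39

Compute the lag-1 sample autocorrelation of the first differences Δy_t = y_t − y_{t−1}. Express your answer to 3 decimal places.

First differences Δy: -3, -19, -1, 22, -2, -15, -1, 19, 0
Mean of differences = 0.0000
Numerator Σ(Δy_t−Δȳ)(Δy_{t+1}−Δȳ) = 36.0000
Denominator Σ(Δy_t−Δȳ)² = 1446.0000
r_1(Δy) = 36.0000 / 1446.0000 = 0.025

0.025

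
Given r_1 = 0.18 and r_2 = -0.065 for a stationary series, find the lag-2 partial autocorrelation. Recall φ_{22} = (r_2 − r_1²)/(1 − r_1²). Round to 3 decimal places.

φ_{22} = (r_2 − r_1²) / (1 − r_1²)
r_1² = (0.18)² = 0.0324
Numerator = -0.065 − 0.0324 = -0.0974; denominator = 1 − 0.0324 = 0.9676
φ_{22} = -0.0974 / 0.9676 = -0.101

-0.101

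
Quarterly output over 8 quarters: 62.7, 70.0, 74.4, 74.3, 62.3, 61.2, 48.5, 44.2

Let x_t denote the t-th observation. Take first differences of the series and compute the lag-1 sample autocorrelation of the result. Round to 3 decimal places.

First differences Δx: 7.3, 4.4, -0.1, -12.0, -1.1, -12.7, -4.3
Mean of differences = -2.6429
Numerator Σ(Δx_t−Δx̄)(Δx_{t+1}−Δx̄) = 50.8539
Denominator Σ(Δx_t−Δx̄)² = 348.7571
r_1(Δx) = 50.8539 / 348.7571 = 0.146

0.146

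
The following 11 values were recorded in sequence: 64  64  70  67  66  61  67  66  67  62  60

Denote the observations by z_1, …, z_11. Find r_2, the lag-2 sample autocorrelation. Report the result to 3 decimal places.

-0.222

Mean z̄ = (64 + 64 + 70 + 67 + 66 + 61 + 67 + 66 + 67 + 62 + 60)/11 = 64.9091
Numerator Σ_{t=1}^{9}(z_t−z̄)(z_{t+2}−z̄) = -20.1983
Denominator Σ(z_t−z̄)² = 90.9091
r_2 = -20.1983 / 90.9091 = -0.222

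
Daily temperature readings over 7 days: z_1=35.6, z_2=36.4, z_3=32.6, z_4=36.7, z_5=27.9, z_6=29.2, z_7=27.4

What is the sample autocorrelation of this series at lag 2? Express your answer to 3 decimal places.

0.256

Mean z̄ = (35.6 + 36.4 + 32.6 + 36.7 + 27.9 + 29.2 + 27.4)/7 = 32.2571
Deviations from mean: 3.3429, 4.1429, 0.3429, 4.4429, -4.3571, -3.0571, -4.8571
Σ(z_t−z̄)(z_{t+2}−z̄) = (1.1461) + (18.4061) + (-1.4939) + (-13.5824) + (21.1633) = 25.6392
Denominator Σ(z_t−z̄)² = 100.1171
r_2 = 25.6392 / 100.1171 = 0.256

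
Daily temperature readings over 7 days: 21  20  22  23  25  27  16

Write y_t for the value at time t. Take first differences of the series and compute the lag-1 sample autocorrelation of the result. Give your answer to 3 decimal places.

First differences Δy: -1, 2, 1, 2, 2, -11
Mean of differences = -0.8333
Numerator Σ(Δy_t−Δȳ)(Δy_{t+1}−Δȳ) = -10.8611
Denominator Σ(Δy_t−Δȳ)² = 130.8333
r_1(Δy) = -10.8611 / 130.8333 = -0.083

-0.083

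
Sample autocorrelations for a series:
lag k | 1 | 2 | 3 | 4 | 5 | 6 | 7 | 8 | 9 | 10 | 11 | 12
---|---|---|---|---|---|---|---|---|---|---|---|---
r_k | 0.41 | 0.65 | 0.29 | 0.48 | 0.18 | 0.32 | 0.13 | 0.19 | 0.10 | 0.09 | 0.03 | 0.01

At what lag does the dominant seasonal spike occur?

2

The largest autocorrelation is r_2 = 0.65, with a weaker echo at lag 4 (0.48); the remaining lags stay at or below 0.41.
The dominant spike at lag 2 indicates a seasonal period of 2.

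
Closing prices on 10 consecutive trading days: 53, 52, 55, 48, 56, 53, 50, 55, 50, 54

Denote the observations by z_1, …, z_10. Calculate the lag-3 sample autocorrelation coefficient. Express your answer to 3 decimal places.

0.207

Mean z̄ = (53 + 52 + 55 + 48 + 56 + 53 + 50 + 55 + 50 + 54)/10 = 52.6000
Σ(z_t−z̄)(z_{t+3}−z̄) = (-1.8400) + (-2.0400) + (0.9600) + (11.9600) + (8.1600) + (-1.0400) + (-3.6400) = 12.5200
Denominator Σ(z_t−z̄)² = 60.4000
r_3 = 12.5200 / 60.4000 = 0.207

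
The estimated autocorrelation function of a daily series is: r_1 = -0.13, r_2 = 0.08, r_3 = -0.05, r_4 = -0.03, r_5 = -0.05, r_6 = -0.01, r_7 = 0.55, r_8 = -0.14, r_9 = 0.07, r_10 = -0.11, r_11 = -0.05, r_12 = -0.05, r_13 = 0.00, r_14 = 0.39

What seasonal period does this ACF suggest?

7

The largest autocorrelation is r_7 = 0.55, with a weaker echo at lag 14 (0.39); the remaining lags stay at or below 0.08.
The dominant spike at lag 7 indicates a seasonal period of 7.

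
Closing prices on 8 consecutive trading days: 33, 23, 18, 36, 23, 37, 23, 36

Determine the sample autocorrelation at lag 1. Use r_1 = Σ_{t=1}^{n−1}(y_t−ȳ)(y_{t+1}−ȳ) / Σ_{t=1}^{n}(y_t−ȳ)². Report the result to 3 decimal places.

Mean ȳ = (33 + 23 + 18 + 36 + 23 + 37 + 23 + 36)/8 = 28.6250
Deviations from mean: 4.3750, -5.6250, -10.6250, 7.3750, -5.6250, 8.3750, -5.6250, 7.3750
Numerator Σ_{t=1}^{7}(y_t−ȳ)(y_{t+1}−ȳ) = -220.3906
Denominator Σ(y_t−ȳ)² = 405.8750
r_1 = -220.3906 / 405.8750 = -0.543

-0.543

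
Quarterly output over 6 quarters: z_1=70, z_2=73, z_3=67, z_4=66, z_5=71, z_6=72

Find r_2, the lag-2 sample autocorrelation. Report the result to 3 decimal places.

-0.624

Mean z̄ = (70 + 73 + 67 + 66 + 71 + 72)/6 = 69.8333
Deviations from mean: 0.1667, 3.1667, -2.8333, -3.8333, 1.1667, 2.1667
Σ(z_t−z̄)(z_{t+2}−z̄) = (-0.4722) + (-12.1389) + (-3.3056) + (-8.3056) = -24.2222
Denominator Σ(z_t−z̄)² = 38.8333
r_2 = -24.2222 / 38.8333 = -0.624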